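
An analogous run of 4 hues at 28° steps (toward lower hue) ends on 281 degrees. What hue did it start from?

3 steps of 28° (toward lower hue) give a net shift of −84°.
Start = end − shift: 281 + 84 = 365 → 365 − 360 = 5°

5°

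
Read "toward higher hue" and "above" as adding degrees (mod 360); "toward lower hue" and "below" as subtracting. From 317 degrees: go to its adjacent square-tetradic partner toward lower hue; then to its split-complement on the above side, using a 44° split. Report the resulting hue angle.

−90° (square ↓): 317 − 90 = 227°
+224° (split-comp 44° ↑): 227 + 224 = 451 → 451 − 360 = 91°

91°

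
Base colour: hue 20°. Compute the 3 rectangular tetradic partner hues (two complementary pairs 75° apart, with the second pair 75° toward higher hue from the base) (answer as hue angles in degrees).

95°, 200° and 275°

A rectangular tetradic uses two complementary pairs 75° apart: offsets 0°, 75°, 180°, 255°.
20 + 75 = 95°
20 + 180 = 200°
20 + 255 = 275°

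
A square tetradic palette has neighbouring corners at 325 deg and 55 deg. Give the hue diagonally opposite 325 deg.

A square tetradic scheme places four hues 90° apart; opposite corners are 180° apart.
325 + 180 = 505 → 505 − 360 = 145°

145°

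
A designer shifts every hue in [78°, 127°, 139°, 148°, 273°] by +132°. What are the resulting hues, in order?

78 + 132 = 210°
127 + 132 = 259°
139 + 132 = 271°
148 + 132 = 280°
273 + 132 = 405 → 405 − 360 = 45°

210°, 259°, 271°, 280°, 45°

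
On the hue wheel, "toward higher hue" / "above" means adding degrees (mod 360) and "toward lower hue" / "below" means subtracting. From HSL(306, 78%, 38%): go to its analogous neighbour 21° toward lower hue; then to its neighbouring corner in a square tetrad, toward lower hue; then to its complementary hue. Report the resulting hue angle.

306 − 21 = 285°   (analog 21° ↓)
285 − 90 = 195°   (square ↓)
195 + 180 = 375 → 375 − 360 = 15°   (complement)

15°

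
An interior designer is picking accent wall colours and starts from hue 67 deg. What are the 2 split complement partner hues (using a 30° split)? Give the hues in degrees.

Split-complementary hues sit 30° either side of the complement.
Complement of 67 deg: 67 + 180 = 247°
247 − 30 = 217°
247 + 30 = 277°

217° and 277°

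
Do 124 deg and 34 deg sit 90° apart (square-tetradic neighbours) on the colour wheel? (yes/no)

yes

Angular distance: |124 − 34| = 90 = 90°.
90° apart (square-tetradic neighbours) requires 90°.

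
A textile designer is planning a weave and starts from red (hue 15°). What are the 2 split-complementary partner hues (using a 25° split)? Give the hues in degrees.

Split-complementary hues sit 25° either side of the complement.
Complement of 15°: 15 + 180 = 195°
195 − 25 = 170°
195 + 25 = 220°

170° and 220°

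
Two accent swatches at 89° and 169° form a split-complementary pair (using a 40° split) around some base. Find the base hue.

309°

The accents sit 40° either side of the complement, so the complement is their short-arc midpoint on the wheel.
Short-arc midpoint of 89° and 169°: 129°.
Base is 180° from the complement: 129 − 180 = -51 → -51 + 360 = 309°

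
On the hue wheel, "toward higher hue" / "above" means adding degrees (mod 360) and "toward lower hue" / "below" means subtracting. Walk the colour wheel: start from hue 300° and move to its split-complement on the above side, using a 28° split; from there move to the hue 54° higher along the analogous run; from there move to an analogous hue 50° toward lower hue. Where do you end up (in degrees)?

split-comp 28° ↑ +208°: 300 + 208 = 508 → 508 − 360 = 148°
analog 54° ↑ +54°: 148 + 54 = 202°
analog 50° ↓ −50°: 202 − 50 = 152°

152°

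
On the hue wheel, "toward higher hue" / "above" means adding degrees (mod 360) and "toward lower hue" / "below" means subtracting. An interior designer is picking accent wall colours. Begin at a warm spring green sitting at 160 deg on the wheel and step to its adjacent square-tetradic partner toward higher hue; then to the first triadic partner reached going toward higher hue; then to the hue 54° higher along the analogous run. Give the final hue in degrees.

160 + 90 = 250°   (square ↑)
250 + 120 = 370 → 370 − 360 = 10°   (triadic ↑)
10 + 54 = 64°   (analog 54° ↑)

64°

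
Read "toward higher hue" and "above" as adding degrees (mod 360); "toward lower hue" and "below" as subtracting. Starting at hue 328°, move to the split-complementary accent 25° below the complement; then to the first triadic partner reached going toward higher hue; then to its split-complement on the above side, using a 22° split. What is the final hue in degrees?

328 + 155 = 483 → 483 − 360 = 123°   (split-comp 25° ↓)
123 + 120 = 243°   (triadic ↑)
243 + 202 = 445 → 445 − 360 = 85°   (split-comp 22° ↑)

85°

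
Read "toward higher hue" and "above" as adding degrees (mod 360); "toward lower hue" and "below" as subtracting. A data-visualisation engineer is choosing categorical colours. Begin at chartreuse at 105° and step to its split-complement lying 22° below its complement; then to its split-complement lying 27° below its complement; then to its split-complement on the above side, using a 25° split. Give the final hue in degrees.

+158° (split-comp 22° ↓): 105 + 158 = 263°
+153° (split-comp 27° ↓): 263 + 153 = 416 → 416 − 360 = 56°
+205° (split-comp 25° ↑): 56 + 205 = 261°

261°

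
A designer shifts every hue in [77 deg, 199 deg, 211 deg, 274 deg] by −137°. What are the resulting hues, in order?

300°, 62°, 74°, 137°

77 − 137 = -60 → -60 + 360 = 300°
199 − 137 = 62°
211 − 137 = 74°
274 − 137 = 137°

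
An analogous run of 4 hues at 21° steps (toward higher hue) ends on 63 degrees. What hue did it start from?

0°

3 steps of 21° (toward higher hue) give a net shift of +63°.
Start = end − shift: 63 − 63 = 0°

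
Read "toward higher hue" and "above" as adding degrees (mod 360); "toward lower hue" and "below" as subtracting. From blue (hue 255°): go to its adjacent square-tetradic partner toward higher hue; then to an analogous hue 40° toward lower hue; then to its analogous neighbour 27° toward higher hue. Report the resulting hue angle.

255 + 90 = 345°   (square ↑)
345 − 40 = 305°   (analog 40° ↓)
305 + 27 = 332°   (analog 27° ↑)

332°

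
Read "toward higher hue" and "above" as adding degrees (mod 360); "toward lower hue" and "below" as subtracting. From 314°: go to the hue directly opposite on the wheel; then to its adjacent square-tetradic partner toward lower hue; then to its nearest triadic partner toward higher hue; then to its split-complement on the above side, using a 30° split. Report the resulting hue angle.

314 + 180 = 494 → 494 − 360 = 134°   (complement)
134 − 90 = 44°   (square ↓)
44 + 120 = 164°   (triadic ↑)
164 + 210 = 374 → 374 − 360 = 14°   (split-comp 30° ↑)

14°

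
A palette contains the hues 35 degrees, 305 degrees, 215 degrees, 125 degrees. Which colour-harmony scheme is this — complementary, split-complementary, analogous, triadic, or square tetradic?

square tetradic

Sort the hues: 35°, 125°, 215°, 305°.
Successive gaps around the wheel: 90°, 90°, 90°, 90°.
Four hues every 90° form a square tetradic scheme.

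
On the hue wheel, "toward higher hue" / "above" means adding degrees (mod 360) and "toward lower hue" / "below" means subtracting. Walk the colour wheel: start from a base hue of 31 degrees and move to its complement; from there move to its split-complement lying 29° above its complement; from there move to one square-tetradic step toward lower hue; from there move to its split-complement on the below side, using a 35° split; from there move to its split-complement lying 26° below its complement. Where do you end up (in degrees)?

269°

complement +180°: 31 + 180 = 211°
split-comp 29° ↑ +209°: 211 + 209 = 420 → 420 − 360 = 60°
square ↓ −90°: 60 − 90 = -30 → -30 + 360 = 330°
split-comp 35° ↓ +145°: 330 + 145 = 475 → 475 − 360 = 115°
split-comp 26° ↓ +154°: 115 + 154 = 269°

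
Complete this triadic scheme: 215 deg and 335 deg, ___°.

A triad places three hues 120° apart.
The full set through 215° is {95°, 215°, 335°}.
Given {215°, 335°}, the missing hue is 95°.

95°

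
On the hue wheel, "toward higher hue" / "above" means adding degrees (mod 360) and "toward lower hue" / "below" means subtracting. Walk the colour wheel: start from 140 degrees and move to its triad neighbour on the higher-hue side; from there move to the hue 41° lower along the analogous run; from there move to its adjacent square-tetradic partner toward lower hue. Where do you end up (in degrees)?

140 + 120 = 260°   (triadic ↑)
260 − 41 = 219°   (analog 41° ↓)
219 − 90 = 129°   (square ↓)

129°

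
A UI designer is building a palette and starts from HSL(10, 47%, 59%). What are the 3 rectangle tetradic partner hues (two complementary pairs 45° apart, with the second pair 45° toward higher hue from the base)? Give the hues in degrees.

A rectangular tetradic uses two complementary pairs 45° apart: offsets 0°, 45°, 180°, 225°.
10 + 45 = 55°
10 + 180 = 190°
10 + 225 = 235°

55°, 190°, 235°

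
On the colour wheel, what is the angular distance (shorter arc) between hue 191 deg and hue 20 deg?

|191 − 20| = 171.
171 ≤ 180, so the shorter arc is 171°.

171°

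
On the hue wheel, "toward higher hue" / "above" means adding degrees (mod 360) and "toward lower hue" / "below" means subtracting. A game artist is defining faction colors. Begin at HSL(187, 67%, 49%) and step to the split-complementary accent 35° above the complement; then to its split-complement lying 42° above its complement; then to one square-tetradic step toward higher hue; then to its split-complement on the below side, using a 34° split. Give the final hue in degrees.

140°

+215° (split-comp 35° ↑): 187 + 215 = 402 → 402 − 360 = 42°
+222° (split-comp 42° ↑): 42 + 222 = 264°
+90° (square ↑): 264 + 90 = 354°
+146° (split-comp 34° ↓): 354 + 146 = 500 → 500 − 360 = 140°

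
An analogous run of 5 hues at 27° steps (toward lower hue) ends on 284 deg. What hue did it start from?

4 steps of 27° (toward lower hue) give a net shift of −108°.
Start = end − shift: 284 + 108 = 392 → 392 − 360 = 32°

32°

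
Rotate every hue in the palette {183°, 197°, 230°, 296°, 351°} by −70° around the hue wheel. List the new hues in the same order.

183 − 70 = 113°
197 − 70 = 127°
230 − 70 = 160°
296 − 70 = 226°
351 − 70 = 281°

113°, 127°, 160°, 226°, 281°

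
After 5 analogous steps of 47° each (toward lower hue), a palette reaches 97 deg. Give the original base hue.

332°

5 steps of 47° (toward lower hue) give a net shift of −235°.
Start = end − shift: 97 + 235 = 332°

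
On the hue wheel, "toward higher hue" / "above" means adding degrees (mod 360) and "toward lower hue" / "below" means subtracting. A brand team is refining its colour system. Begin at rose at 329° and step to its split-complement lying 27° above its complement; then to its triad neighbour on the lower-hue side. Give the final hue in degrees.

56°

+207° (split-comp 27° ↑): 329 + 207 = 536 → 536 − 360 = 176°
−120° (triadic ↓): 176 − 120 = 56°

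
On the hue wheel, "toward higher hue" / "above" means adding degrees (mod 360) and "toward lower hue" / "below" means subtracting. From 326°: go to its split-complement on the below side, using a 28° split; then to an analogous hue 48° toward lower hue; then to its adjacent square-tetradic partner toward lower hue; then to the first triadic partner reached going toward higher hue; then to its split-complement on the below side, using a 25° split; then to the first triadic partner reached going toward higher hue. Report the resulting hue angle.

split-comp 28° ↓ +152°: 326 + 152 = 478 → 478 − 360 = 118°
analog 48° ↓ −48°: 118 − 48 = 70°
square ↓ −90°: 70 − 90 = -20 → -20 + 360 = 340°
triadic ↑ +120°: 340 + 120 = 460 → 460 − 360 = 100°
split-comp 25° ↓ +155°: 100 + 155 = 255°
triadic ↑ +120°: 255 + 120 = 375 → 375 − 360 = 15°

15°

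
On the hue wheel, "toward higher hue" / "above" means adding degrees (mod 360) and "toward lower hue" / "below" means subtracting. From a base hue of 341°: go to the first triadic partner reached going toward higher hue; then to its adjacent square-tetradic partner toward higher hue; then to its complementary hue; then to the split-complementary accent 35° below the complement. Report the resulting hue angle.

156°

triadic ↑ +120°: 341 + 120 = 461 → 461 − 360 = 101°
square ↑ +90°: 101 + 90 = 191°
complement +180°: 191 + 180 = 371 → 371 − 360 = 11°
split-comp 35° ↓ +145°: 11 + 145 = 156°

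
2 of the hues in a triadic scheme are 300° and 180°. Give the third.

A triad places three hues 120° apart.
The full set through 180° is {60°, 180°, 300°}.
Given {180°, 300°}, the missing hue is 60°.

60°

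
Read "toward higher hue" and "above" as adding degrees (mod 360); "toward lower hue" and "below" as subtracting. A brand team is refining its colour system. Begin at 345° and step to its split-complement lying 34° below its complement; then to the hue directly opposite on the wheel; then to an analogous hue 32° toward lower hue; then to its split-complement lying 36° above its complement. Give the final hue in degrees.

+146° (split-comp 34° ↓): 345 + 146 = 491 → 491 − 360 = 131°
+180° (complement): 131 + 180 = 311°
−32° (analog 32° ↓): 311 − 32 = 279°
+216° (split-comp 36° ↑): 279 + 216 = 495 → 495 − 360 = 135°

135°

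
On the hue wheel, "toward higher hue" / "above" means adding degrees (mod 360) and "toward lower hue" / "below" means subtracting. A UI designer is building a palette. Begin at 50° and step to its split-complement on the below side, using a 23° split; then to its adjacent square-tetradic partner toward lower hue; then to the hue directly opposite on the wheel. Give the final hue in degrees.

297°

+157° (split-comp 23° ↓): 50 + 157 = 207°
−90° (square ↓): 207 − 90 = 117°
+180° (complement): 117 + 180 = 297°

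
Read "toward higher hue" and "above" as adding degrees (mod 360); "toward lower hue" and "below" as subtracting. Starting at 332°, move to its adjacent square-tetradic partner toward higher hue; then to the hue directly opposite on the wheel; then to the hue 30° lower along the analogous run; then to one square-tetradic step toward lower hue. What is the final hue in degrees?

332 + 90 = 422 → 422 − 360 = 62°   (square ↑)
62 + 180 = 242°   (complement)
242 − 30 = 212°   (analog 30° ↓)
212 − 90 = 122°   (square ↓)

122°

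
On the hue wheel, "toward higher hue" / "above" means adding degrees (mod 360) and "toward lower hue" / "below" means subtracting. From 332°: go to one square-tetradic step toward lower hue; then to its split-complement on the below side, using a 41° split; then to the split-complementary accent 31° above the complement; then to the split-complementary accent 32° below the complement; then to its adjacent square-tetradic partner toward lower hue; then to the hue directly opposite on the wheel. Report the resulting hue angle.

110°

−90° (square ↓): 332 − 90 = 242°
+139° (split-comp 41° ↓): 242 + 139 = 381 → 381 − 360 = 21°
+211° (split-comp 31° ↑): 21 + 211 = 232°
+148° (split-comp 32° ↓): 232 + 148 = 380 → 380 − 360 = 20°
−90° (square ↓): 20 − 90 = -70 → -70 + 360 = 290°
+180° (complement): 290 + 180 = 470 → 470 − 360 = 110°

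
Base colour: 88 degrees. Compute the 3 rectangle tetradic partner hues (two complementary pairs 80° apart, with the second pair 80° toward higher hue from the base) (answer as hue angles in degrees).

A rectangular tetradic uses two complementary pairs 80° apart: offsets 0°, 80°, 180°, 260°.
88 + 80 = 168°
88 + 180 = 268°
88 + 260 = 348°

168°, 268° and 348°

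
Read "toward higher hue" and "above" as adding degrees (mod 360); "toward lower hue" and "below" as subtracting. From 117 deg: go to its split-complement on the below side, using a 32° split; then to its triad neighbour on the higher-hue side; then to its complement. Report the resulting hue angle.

205°

+148° (split-comp 32° ↓): 117 + 148 = 265°
+120° (triadic ↑): 265 + 120 = 385 → 385 − 360 = 25°
+180° (complement): 25 + 180 = 205°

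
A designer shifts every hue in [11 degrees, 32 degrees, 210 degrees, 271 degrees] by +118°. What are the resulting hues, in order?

129°, 150°, 328°, 29°

11 + 118 = 129°
32 + 118 = 150°
210 + 118 = 328°
271 + 118 = 389 → 389 − 360 = 29°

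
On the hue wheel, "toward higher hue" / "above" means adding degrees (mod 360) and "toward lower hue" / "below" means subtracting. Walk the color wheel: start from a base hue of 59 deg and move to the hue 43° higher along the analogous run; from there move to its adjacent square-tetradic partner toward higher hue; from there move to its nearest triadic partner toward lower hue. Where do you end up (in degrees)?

59 + 43 = 102°   (analog 43° ↑)
102 + 90 = 192°   (square ↑)
192 − 120 = 72°   (triadic ↓)

72°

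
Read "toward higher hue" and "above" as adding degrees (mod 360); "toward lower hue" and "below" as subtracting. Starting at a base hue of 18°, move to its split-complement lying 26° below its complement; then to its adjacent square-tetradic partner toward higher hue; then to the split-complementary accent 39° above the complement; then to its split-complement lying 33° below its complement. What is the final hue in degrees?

+154° (split-comp 26° ↓): 18 + 154 = 172°
+90° (square ↑): 172 + 90 = 262°
+219° (split-comp 39° ↑): 262 + 219 = 481 → 481 − 360 = 121°
+147° (split-comp 33° ↓): 121 + 147 = 268°

268°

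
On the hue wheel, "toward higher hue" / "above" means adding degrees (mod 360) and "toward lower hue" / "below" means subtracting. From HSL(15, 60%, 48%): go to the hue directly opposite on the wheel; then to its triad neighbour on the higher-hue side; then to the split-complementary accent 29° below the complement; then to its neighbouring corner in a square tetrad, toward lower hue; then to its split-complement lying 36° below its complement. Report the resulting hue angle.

complement +180°: 15 + 180 = 195°
triadic ↑ +120°: 195 + 120 = 315°
split-comp 29° ↓ +151°: 315 + 151 = 466 → 466 − 360 = 106°
square ↓ −90°: 106 − 90 = 16°
split-comp 36° ↓ +144°: 16 + 144 = 160°

160°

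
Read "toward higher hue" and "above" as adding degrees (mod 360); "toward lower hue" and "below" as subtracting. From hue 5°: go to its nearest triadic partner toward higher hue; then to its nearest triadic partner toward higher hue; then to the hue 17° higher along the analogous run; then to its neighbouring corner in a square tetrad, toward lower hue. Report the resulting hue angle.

5 + 120 = 125°   (triadic ↑)
125 + 120 = 245°   (triadic ↑)
245 + 17 = 262°   (analog 17° ↑)
262 − 90 = 172°   (square ↓)

172°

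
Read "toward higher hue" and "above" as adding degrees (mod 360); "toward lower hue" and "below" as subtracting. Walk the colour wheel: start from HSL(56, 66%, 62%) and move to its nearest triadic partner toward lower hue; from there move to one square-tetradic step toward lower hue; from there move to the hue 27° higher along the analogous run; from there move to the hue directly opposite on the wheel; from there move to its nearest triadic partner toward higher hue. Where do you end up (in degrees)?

56 − 120 = -64 → -64 + 360 = 296°   (triadic ↓)
296 − 90 = 206°   (square ↓)
206 + 27 = 233°   (analog 27° ↑)
233 + 180 = 413 → 413 − 360 = 53°   (complement)
53 + 120 = 173°   (triadic ↑)

173°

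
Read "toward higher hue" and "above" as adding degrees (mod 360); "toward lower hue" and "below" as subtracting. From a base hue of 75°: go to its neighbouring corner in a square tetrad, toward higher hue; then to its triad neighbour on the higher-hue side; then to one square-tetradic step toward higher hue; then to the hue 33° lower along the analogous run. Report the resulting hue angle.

+90° (square ↑): 75 + 90 = 165°
+120° (triadic ↑): 165 + 120 = 285°
+90° (square ↑): 285 + 90 = 375 → 375 − 360 = 15°
−33° (analog 33° ↓): 15 − 33 = -18 → -18 + 360 = 342°

342°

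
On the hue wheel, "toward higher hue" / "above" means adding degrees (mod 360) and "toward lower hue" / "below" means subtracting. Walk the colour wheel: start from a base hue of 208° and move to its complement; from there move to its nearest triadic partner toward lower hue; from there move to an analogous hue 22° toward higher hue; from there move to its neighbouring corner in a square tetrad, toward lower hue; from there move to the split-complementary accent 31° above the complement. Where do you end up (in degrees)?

complement +180°: 208 + 180 = 388 → 388 − 360 = 28°
triadic ↓ −120°: 28 − 120 = -92 → -92 + 360 = 268°
analog 22° ↑ +22°: 268 + 22 = 290°
square ↓ −90°: 290 − 90 = 200°
split-comp 31° ↑ +211°: 200 + 211 = 411 → 411 − 360 = 51°

51°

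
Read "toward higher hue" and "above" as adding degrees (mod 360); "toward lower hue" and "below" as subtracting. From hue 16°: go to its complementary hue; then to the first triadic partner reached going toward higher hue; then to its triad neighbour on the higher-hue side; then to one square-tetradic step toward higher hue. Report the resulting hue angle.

+180° (complement): 16 + 180 = 196°
+120° (triadic ↑): 196 + 120 = 316°
+120° (triadic ↑): 316 + 120 = 436 → 436 − 360 = 76°
+90° (square ↑): 76 + 90 = 166°

166°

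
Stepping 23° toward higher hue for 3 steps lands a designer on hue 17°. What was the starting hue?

3 steps of 23° (toward higher hue) give a net shift of +69°.
Start = end − shift: 17 − 69 = -52 → -52 + 360 = 308°

308°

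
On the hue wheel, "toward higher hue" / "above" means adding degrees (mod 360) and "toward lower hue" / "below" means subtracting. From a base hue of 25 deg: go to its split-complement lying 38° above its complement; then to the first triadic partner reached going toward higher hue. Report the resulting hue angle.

3°

25 + 218 = 243°   (split-comp 38° ↑)
243 + 120 = 363 → 363 − 360 = 3°   (triadic ↑)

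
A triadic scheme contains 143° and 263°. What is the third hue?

A triad spaces three hues 120° apart.
The full set is {23°, 143°, 263°}.

23°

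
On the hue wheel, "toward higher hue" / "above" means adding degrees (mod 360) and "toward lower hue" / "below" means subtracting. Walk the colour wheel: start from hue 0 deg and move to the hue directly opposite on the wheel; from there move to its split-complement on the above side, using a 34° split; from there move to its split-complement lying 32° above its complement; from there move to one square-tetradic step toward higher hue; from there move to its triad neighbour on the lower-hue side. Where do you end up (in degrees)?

216°

complement +180°: 0 + 180 = 180°
split-comp 34° ↑ +214°: 180 + 214 = 394 → 394 − 360 = 34°
split-comp 32° ↑ +212°: 34 + 212 = 246°
square ↑ +90°: 246 + 90 = 336°
triadic ↓ −120°: 336 − 120 = 216°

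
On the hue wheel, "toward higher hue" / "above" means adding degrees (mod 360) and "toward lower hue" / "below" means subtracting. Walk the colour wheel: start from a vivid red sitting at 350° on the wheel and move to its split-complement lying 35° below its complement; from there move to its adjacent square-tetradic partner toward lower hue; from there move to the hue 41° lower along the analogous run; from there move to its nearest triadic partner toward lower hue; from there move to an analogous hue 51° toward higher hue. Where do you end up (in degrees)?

295°

350 + 145 = 495 → 495 − 360 = 135°   (split-comp 35° ↓)
135 − 90 = 45°   (square ↓)
45 − 41 = 4°   (analog 41° ↓)
4 − 120 = -116 → -116 + 360 = 244°   (triadic ↓)
244 + 51 = 295°   (analog 51° ↑)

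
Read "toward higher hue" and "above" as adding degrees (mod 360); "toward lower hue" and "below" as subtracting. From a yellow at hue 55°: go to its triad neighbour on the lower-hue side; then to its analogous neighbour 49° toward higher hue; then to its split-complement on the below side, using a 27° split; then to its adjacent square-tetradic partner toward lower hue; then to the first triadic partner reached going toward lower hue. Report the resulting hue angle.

287°

triadic ↓ −120°: 55 − 120 = -65 → -65 + 360 = 295°
analog 49° ↑ +49°: 295 + 49 = 344°
split-comp 27° ↓ +153°: 344 + 153 = 497 → 497 − 360 = 137°
square ↓ −90°: 137 − 90 = 47°
triadic ↓ −120°: 47 − 120 = -73 → -73 + 360 = 287°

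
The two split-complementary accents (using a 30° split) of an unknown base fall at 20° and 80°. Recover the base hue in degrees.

230°

The accents sit 30° either side of the complement, so the complement is their short-arc midpoint on the wheel.
Short-arc midpoint of 20° and 80°: 50°.
Base is 180° from the complement: 50 − 180 = -130 → -130 + 360 = 230°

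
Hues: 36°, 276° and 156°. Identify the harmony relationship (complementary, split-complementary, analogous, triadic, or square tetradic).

triadic

Sort the hues: 36°, 156°, 276°.
Successive gaps around the wheel: 120°, 120°, 120°.
Three hues equally spaced 120° apart form a triad.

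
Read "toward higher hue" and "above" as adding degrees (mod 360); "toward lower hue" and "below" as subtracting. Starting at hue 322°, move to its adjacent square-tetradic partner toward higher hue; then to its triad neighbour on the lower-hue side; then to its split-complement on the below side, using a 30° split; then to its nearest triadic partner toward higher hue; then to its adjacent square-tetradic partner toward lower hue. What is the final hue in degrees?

square ↑ +90°: 322 + 90 = 412 → 412 − 360 = 52°
triadic ↓ −120°: 52 − 120 = -68 → -68 + 360 = 292°
split-comp 30° ↓ +150°: 292 + 150 = 442 → 442 − 360 = 82°
triadic ↑ +120°: 82 + 120 = 202°
square ↓ −90°: 202 − 90 = 112°

112°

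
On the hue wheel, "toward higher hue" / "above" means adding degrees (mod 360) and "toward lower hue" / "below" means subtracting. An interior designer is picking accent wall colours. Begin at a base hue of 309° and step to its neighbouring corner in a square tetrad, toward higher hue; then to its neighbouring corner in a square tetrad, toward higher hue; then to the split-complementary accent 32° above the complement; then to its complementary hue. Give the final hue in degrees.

+90° (square ↑): 309 + 90 = 399 → 399 − 360 = 39°
+90° (square ↑): 39 + 90 = 129°
+212° (split-comp 32° ↑): 129 + 212 = 341°
+180° (complement): 341 + 180 = 521 → 521 − 360 = 161°

161°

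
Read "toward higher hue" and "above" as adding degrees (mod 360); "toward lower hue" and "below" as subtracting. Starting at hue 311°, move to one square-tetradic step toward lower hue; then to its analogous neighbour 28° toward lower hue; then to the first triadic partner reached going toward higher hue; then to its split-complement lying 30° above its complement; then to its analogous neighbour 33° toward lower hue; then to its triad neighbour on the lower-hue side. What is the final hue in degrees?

10°

square ↓ −90°: 311 − 90 = 221°
analog 28° ↓ −28°: 221 − 28 = 193°
triadic ↑ +120°: 193 + 120 = 313°
split-comp 30° ↑ +210°: 313 + 210 = 523 → 523 − 360 = 163°
analog 33° ↓ −33°: 163 − 33 = 130°
triadic ↓ −120°: 130 − 120 = 10°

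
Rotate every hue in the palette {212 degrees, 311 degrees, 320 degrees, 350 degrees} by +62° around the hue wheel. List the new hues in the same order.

212 + 62 = 274°
311 + 62 = 373 → 373 − 360 = 13°
320 + 62 = 382 → 382 − 360 = 22°
350 + 62 = 412 → 412 − 360 = 52°

274°, 13°, 22°, 52°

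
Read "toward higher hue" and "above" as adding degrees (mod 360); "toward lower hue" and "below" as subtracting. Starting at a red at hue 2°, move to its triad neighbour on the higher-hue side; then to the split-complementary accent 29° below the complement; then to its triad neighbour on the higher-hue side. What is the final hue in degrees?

2 + 120 = 122°   (triadic ↑)
122 + 151 = 273°   (split-comp 29° ↓)
273 + 120 = 393 → 393 − 360 = 33°   (triadic ↑)

33°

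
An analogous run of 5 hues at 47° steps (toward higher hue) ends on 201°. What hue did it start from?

13°

4 steps of 47° (toward higher hue) give a net shift of +188°.
Start = end − shift: 201 − 188 = 13°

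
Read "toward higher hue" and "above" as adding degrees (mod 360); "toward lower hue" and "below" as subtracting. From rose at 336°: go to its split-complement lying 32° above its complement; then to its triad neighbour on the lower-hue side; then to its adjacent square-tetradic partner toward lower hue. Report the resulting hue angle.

336 + 212 = 548 → 548 − 360 = 188°   (split-comp 32° ↑)
188 − 120 = 68°   (triadic ↓)
68 − 90 = -22 → -22 + 360 = 338°   (square ↓)

338°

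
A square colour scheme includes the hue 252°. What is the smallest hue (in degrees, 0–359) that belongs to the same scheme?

A square tetradic scheme places four hues every 90°.
The full set through 252° is {72°, 162°, 252°, 342°}.

72°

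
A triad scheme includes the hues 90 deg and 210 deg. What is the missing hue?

330°

A triad places three hues 120° apart.
The full set through 90° is {90°, 210°, 330°}.
Given {90°, 210°}, the missing hue is 330°.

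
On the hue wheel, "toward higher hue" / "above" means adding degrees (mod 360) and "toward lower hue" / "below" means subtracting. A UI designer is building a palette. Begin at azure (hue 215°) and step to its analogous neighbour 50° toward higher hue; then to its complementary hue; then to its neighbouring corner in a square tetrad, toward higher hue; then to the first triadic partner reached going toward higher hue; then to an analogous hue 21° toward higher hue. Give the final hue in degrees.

316°

+50° (analog 50° ↑): 215 + 50 = 265°
+180° (complement): 265 + 180 = 445 → 445 − 360 = 85°
+90° (square ↑): 85 + 90 = 175°
+120° (triadic ↑): 175 + 120 = 295°
+21° (analog 21° ↑): 295 + 21 = 316°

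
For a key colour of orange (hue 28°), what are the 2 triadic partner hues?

28 + 120 = 148°
28 + 240 = 268°

148° and 268°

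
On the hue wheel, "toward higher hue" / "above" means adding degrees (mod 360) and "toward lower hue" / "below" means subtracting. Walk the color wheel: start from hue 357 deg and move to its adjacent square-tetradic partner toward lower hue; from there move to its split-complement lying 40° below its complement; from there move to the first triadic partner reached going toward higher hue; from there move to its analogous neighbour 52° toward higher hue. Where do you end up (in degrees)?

219°

square ↓ −90°: 357 − 90 = 267°
split-comp 40° ↓ +140°: 267 + 140 = 407 → 407 − 360 = 47°
triadic ↑ +120°: 47 + 120 = 167°
analog 52° ↑ +52°: 167 + 52 = 219°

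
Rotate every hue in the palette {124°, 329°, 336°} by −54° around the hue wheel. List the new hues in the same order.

124 − 54 = 70°
329 − 54 = 275°
336 − 54 = 282°

70°, 275°, 282°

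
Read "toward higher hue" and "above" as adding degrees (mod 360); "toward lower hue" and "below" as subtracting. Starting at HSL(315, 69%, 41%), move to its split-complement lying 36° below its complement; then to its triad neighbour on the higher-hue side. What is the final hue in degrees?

219°

315 + 144 = 459 → 459 − 360 = 99°   (split-comp 36° ↓)
99 + 120 = 219°   (triadic ↑)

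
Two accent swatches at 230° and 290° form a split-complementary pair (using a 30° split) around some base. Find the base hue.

80°

The accents sit 30° either side of the complement, so the complement is their short-arc midpoint on the wheel.
Short-arc midpoint of 230° and 290°: 260°.
Base is 180° from the complement: 260 − 180 = 80°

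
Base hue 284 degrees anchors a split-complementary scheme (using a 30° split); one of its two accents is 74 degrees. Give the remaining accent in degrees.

134°

Split-complementary hues sit 30° either side of the complement.
Complement of the base 284°: 284 + 180 = 464 → 464 − 360 = 104°
The given accent 74° is 30° one side of 104°; the other accent sits 30° the other side: 104 + 30 = 134°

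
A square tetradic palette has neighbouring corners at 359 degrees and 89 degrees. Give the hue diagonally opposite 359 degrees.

179°

A square tetradic scheme places four hues 90° apart; opposite corners are 180° apart.
359 + 180 = 539 → 539 − 360 = 179°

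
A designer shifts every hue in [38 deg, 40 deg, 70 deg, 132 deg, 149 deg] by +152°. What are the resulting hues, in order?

38 + 152 = 190°
40 + 152 = 192°
70 + 152 = 222°
132 + 152 = 284°
149 + 152 = 301°

190°, 192°, 222°, 284°, 301°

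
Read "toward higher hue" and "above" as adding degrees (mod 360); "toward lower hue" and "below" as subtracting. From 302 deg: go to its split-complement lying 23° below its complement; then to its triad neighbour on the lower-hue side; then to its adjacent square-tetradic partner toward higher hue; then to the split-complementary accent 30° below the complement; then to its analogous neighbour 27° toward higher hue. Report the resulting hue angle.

246°

302 + 157 = 459 → 459 − 360 = 99°   (split-comp 23° ↓)
99 − 120 = -21 → -21 + 360 = 339°   (triadic ↓)
339 + 90 = 429 → 429 − 360 = 69°   (square ↑)
69 + 150 = 219°   (split-comp 30° ↓)
219 + 27 = 246°   (analog 27° ↑)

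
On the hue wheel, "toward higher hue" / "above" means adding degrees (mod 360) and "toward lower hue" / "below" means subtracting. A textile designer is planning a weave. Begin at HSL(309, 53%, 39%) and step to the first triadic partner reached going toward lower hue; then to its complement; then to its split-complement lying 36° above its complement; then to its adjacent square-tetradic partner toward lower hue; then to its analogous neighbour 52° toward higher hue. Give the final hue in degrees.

triadic ↓ −120°: 309 − 120 = 189°
complement +180°: 189 + 180 = 369 → 369 − 360 = 9°
split-comp 36° ↑ +216°: 9 + 216 = 225°
square ↓ −90°: 225 − 90 = 135°
analog 52° ↑ +52°: 135 + 52 = 187°

187°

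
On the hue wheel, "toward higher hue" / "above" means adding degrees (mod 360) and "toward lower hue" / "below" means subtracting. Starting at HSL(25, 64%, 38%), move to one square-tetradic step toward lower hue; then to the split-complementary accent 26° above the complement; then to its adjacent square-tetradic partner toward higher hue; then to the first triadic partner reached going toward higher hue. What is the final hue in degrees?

−90° (square ↓): 25 − 90 = -65 → -65 + 360 = 295°
+206° (split-comp 26° ↑): 295 + 206 = 501 → 501 − 360 = 141°
+90° (square ↑): 141 + 90 = 231°
+120° (triadic ↑): 231 + 120 = 351°

351°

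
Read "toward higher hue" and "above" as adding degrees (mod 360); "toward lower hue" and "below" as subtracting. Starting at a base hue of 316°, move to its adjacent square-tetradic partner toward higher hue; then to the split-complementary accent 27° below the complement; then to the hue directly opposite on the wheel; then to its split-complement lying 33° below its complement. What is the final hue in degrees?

166°

square ↑ +90°: 316 + 90 = 406 → 406 − 360 = 46°
split-comp 27° ↓ +153°: 46 + 153 = 199°
complement +180°: 199 + 180 = 379 → 379 − 360 = 19°
split-comp 33° ↓ +147°: 19 + 147 = 166°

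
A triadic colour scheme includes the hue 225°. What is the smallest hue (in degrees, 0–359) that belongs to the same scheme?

A triad places three hues 120° apart.
The full set through 225° is {105°, 225°, 345°}.

105°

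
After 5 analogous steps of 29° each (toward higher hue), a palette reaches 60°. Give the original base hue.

5 steps of 29° (toward higher hue) give a net shift of +145°.
Start = end − shift: 60 − 145 = -85 → -85 + 360 = 275°

275°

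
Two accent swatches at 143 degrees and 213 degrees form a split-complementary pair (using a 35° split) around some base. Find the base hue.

The accents sit 35° either side of the complement, so the complement is their short-arc midpoint on the wheel.
Short-arc midpoint of 143° and 213°: 178°.
Base is 180° from the complement: 178 − 180 = -2 → -2 + 360 = 358°

358°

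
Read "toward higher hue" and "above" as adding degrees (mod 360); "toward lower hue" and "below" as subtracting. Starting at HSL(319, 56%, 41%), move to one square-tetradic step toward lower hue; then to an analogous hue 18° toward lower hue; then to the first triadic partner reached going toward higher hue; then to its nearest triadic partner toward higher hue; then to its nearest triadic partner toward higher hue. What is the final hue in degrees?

319 − 90 = 229°   (square ↓)
229 − 18 = 211°   (analog 18° ↓)
211 + 120 = 331°   (triadic ↑)
331 + 120 = 451 → 451 − 360 = 91°   (triadic ↑)
91 + 120 = 211°   (triadic ↑)

211°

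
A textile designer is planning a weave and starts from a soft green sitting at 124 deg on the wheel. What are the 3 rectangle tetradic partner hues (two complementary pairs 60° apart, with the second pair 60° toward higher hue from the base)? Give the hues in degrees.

124 + 60 = 184°
124 + 180 = 304°
124 + 240 = 364 → 364 − 360 = 4°

184°, 304°, 4°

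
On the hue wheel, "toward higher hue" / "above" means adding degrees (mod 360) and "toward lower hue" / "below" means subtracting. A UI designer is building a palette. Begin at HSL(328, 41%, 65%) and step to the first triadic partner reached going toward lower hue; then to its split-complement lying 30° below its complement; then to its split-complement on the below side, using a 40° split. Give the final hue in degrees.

−120° (triadic ↓): 328 − 120 = 208°
+150° (split-comp 30° ↓): 208 + 150 = 358°
+140° (split-comp 40° ↓): 358 + 140 = 498 → 498 − 360 = 138°

138°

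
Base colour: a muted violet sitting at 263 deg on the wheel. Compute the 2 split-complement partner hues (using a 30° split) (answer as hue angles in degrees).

53° and 113°

Split-complementary hues sit 30° either side of the complement.
Complement of 263 deg: 263 + 180 = 443 → 443 − 360 = 83°
83 − 30 = 53°
83 + 30 = 113°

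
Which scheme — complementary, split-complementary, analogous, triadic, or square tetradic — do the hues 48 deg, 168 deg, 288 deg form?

Sort the hues: 48°, 168°, 288°.
Successive gaps around the wheel: 120°, 120°, 120°.
Three hues equally spaced 120° apart form a triad.

triadic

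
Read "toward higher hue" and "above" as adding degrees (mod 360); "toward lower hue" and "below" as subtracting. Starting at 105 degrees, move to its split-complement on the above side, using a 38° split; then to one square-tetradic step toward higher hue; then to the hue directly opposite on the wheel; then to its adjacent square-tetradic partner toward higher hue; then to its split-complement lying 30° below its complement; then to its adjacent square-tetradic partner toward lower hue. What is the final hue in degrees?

23°

split-comp 38° ↑ +218°: 105 + 218 = 323°
square ↑ +90°: 323 + 90 = 413 → 413 − 360 = 53°
complement +180°: 53 + 180 = 233°
square ↑ +90°: 233 + 90 = 323°
split-comp 30° ↓ +150°: 323 + 150 = 473 → 473 − 360 = 113°
square ↓ −90°: 113 − 90 = 23°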